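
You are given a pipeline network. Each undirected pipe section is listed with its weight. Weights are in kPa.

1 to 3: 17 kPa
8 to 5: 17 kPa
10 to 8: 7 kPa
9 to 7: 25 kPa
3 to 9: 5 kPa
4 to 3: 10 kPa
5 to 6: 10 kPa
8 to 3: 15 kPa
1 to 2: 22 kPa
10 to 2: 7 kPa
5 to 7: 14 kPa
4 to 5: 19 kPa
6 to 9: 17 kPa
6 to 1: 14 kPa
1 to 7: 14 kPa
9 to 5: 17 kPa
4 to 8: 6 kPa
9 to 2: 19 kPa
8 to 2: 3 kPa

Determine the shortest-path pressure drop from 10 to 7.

Running Dijkstra from 10:
10: 0
2: 7  (via 10)
8: 7  (via 10)
4: 13  (via 8)
3: 22  (via 8)
5: 24  (via 8)
9: 26  (via 2)
1: 29  (via 2)
6: 34  (via 5)
7: 38  (via 5)
Shortest route: 10 → 8 → 5 → 7 = 38 kPa.

38 kPa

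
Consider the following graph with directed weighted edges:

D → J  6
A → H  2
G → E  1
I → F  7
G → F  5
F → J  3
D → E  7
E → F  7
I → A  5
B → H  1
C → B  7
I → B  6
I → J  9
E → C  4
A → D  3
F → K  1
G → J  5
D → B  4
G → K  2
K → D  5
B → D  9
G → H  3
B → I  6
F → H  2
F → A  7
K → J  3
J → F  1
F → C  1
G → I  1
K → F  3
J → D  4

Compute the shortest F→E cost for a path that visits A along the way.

17

Shortest F→A: F–A = 7
Shortest A→E: A–D–E = 10
Total via A: 7 + 10 = 17.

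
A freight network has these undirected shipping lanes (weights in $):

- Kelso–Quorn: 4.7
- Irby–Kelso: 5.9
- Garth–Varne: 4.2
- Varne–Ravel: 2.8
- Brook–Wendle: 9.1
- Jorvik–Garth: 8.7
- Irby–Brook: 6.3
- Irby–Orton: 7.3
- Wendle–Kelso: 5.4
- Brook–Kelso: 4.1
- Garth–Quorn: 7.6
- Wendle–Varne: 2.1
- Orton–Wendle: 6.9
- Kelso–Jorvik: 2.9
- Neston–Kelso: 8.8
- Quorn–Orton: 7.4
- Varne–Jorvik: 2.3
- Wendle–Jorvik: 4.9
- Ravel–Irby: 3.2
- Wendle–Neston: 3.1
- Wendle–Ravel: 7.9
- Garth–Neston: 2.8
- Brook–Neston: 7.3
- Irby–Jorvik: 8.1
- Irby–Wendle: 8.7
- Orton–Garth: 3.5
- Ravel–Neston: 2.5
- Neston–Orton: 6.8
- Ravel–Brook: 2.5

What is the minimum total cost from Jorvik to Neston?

$7.5

Running Dijkstra from Jorvik:
Jorvik: 0
Varne: 2.3  (via Jorvik)
Kelso: 2.9  (via Jorvik)
Wendle: 4.4  (via Varne)
Ravel: 5.1  (via Varne)
Garth: 6.5  (via Varne)
Brook: 7  (via Kelso)
Neston: 7.5  (via Wendle)
Shortest route: Jorvik–Varne–Wendle–Neston = $7.5.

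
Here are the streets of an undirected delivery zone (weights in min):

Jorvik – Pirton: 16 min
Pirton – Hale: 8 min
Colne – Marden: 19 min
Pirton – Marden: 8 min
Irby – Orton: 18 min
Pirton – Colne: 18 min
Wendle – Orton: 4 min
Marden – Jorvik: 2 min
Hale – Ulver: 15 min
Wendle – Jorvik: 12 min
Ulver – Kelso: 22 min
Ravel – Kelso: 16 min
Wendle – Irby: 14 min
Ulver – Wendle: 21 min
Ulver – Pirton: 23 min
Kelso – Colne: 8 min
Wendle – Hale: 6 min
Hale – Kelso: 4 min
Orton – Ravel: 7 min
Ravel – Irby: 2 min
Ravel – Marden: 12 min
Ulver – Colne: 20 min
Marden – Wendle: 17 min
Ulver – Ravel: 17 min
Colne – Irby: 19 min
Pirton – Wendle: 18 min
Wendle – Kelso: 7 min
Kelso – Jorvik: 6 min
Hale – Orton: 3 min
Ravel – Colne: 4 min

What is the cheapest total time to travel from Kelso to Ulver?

Enumerating some paths:
Kelso → Hale → Ulver: 4+15 = 19
Kelso → Ulver: 22 = 22
The minimum is 19 min via Kelso → Hale → Ulver.

19 min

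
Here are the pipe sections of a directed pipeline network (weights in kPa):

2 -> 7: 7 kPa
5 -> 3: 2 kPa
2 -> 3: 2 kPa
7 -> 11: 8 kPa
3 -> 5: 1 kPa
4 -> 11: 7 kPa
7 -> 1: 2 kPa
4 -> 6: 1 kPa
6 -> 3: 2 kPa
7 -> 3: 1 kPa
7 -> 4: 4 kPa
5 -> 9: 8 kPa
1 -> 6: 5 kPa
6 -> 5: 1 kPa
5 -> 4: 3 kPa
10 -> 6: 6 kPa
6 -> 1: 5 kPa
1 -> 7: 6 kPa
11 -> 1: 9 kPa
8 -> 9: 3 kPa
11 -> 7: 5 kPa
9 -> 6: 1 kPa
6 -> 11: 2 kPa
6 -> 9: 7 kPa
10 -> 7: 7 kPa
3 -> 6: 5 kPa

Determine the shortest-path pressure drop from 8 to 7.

Settle nodes by increasing distance from 8:
8: 0
9: 3  (via 8)
6: 4  (via 9)
5: 5  (via 6)
3: 6  (via 6)
11: 6  (via 6)
4: 8  (via 5)
1: 9  (via 6)
7: 11  (via 11)
Shortest route: 8 → 9 → 6 → 11 → 7 = 11 kPa.

11 kPa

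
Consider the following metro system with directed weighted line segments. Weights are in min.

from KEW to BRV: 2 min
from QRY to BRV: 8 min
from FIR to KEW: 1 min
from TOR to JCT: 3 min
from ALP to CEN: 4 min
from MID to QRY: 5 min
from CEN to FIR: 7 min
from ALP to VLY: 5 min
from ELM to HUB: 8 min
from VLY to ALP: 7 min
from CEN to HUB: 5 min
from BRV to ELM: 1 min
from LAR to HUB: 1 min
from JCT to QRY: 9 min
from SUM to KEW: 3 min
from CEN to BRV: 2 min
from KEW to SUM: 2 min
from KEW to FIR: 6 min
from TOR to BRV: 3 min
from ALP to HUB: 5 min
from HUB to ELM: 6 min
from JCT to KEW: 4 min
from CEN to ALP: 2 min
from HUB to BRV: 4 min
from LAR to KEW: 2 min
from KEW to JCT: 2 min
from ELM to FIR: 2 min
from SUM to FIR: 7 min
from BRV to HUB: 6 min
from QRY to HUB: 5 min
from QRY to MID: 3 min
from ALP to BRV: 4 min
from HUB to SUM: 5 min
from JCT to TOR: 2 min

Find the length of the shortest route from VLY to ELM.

12 min

Compare a few routes:
VLY - ALP - HUB - BRV - ELM: 7+5+4+1 = 17
VLY - ALP - BRV - ELM: 7+4+1 = 12
VLY - ALP - CEN - BRV - ELM: 7+4+2+1 = 14
The minimum is 12 min via VLY - ALP - BRV - ELM.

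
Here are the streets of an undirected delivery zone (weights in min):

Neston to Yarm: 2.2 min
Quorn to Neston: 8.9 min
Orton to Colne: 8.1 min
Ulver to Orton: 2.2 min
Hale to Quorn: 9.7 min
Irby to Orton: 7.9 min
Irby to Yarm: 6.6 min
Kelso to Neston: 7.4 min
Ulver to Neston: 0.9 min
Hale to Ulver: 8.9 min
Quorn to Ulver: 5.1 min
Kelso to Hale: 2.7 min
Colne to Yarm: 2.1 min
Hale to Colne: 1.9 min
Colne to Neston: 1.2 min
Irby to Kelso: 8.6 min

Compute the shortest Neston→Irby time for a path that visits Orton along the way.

11 min

Best Neston to Orton: Neston → Ulver → Orton costing 3.1
Best Orton to Irby: Orton → Irby costing 7.9
Total via Orton: 3.1 + 7.9 = 11 min.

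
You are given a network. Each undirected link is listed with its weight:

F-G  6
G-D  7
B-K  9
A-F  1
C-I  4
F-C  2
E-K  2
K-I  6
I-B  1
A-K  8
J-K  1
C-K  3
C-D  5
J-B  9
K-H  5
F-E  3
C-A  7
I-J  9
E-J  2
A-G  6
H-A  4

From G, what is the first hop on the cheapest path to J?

Candidate routes:
G - F - E - J: 6+3+2 = 11
G - F - E - K - J: 6+3+2+1 = 12
G - A - F - E - J: 6+1+3+2 = 12
Cheapest is G - F - E - J at 11.
So from G the first move is to F.

F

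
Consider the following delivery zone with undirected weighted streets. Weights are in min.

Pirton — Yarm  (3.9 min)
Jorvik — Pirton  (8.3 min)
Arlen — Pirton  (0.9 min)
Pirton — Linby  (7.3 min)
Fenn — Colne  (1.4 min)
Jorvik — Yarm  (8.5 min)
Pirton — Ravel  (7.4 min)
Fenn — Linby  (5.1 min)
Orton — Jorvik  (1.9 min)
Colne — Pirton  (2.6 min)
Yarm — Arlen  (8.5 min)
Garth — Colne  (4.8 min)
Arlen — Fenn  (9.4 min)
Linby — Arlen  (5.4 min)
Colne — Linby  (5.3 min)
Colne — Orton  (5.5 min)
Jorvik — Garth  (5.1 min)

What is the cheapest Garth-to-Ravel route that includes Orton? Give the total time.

22.5 min

Shortest Garth→Orton: Garth → Jorvik → Orton = 7
Shortest Orton→Ravel: Orton → Colne → Pirton → Ravel = 15.5
Total via Orton: 7 + 15.5 = 22.5 min.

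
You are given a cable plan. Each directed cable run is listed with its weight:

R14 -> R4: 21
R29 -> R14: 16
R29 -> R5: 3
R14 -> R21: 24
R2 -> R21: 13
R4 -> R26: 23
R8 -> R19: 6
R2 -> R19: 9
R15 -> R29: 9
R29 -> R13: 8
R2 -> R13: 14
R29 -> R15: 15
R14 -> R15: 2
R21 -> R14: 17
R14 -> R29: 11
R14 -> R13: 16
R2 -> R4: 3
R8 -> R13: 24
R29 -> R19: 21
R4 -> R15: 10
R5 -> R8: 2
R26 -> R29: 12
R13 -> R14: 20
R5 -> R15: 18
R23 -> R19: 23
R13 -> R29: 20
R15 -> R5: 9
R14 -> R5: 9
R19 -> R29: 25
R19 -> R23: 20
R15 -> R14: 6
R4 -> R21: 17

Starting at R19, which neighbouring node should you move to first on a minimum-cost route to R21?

Enumerating some paths:
R19–R29–R15–R14–R21: 25+15+6+24 = 70
R19–R29–R14–R21: 25+16+24 = 65
R19–R29–R5–R15–R14–R21: 25+3+18+6+24 = 76
The minimum is 65 via R19–R29–R14–R21.
So from R19 the first move is to R29.

R29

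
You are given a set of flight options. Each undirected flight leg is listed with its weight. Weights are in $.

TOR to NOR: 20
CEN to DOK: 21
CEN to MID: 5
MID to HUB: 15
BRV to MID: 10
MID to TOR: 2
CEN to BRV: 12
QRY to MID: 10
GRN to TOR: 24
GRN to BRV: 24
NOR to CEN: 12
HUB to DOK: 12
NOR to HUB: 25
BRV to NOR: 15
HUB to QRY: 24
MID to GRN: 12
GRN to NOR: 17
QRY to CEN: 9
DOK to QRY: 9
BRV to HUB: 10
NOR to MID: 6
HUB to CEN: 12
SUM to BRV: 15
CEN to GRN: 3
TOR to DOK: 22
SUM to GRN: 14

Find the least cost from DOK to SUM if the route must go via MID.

Best DOK to MID: DOK–QRY–MID costing 19
Best MID to SUM: MID–CEN–GRN–SUM costing 22
Total via MID: 19 + 22 = $41.

$41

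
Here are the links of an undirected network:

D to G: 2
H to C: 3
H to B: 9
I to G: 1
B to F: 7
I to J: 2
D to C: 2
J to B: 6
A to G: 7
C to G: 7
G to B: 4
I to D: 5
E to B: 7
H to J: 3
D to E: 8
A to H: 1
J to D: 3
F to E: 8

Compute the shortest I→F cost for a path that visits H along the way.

21

Best I to H: I → J → H costing 5
Shortest H→F: H → B → F = 16
Total via H: 5 + 16 = 21.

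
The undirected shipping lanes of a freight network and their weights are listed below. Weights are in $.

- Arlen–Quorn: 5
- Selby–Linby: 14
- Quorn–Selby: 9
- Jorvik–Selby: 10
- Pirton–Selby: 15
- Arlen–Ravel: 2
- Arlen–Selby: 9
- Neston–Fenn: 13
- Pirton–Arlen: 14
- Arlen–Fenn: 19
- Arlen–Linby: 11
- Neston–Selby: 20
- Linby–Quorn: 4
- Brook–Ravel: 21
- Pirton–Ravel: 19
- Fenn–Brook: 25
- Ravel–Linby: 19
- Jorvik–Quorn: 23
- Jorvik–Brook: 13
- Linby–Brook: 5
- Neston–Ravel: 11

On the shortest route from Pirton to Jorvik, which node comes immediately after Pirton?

Selby

Compare a few routes:
Pirton–Arlen–Selby–Jorvik: 14+9+10 = 33
Pirton–Selby–Jorvik: 15+10 = 25
Cheapest is Pirton–Selby–Jorvik at $25.
So from Pirton the first move is to Selby.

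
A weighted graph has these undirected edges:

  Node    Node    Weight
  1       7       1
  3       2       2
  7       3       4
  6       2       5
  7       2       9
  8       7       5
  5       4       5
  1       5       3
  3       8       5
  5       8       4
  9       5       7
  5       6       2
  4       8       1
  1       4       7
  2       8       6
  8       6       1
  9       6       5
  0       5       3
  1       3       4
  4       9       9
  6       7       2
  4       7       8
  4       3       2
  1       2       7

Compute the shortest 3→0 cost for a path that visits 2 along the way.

Shortest 3→2: 3–2 = 2
Best 2 to 0: 2–6–5–0 costing 10
Total via 2: 2 + 10 = 12.

12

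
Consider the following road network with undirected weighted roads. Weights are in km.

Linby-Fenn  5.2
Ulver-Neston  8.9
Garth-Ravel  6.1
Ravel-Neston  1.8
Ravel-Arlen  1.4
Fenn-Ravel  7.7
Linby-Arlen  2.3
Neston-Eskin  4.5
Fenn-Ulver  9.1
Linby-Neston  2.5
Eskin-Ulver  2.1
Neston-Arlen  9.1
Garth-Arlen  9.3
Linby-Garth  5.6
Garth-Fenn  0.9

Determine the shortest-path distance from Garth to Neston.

Shortest distances from Garth:
Garth: 0
Fenn: 0.9  (via Garth)
Linby: 5.6  (via Garth)
Ravel: 6.1  (via Garth)
Arlen: 7.5  (via Ravel)
Neston: 7.9  (via Ravel)
Shortest route: Garth → Ravel → Neston = 7.9 km.

7.9 km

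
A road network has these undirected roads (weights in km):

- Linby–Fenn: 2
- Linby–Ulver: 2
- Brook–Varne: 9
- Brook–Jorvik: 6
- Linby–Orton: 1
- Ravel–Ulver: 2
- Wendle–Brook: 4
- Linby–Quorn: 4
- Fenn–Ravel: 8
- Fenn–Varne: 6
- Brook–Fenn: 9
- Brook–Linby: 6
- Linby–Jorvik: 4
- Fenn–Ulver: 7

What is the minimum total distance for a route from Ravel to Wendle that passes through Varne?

Best Ravel to Varne: Ravel → Ulver → Linby → Fenn → Varne costing 12
Shortest Varne→Wendle: Varne → Brook → Wendle = 13
Total via Varne: 12 + 13 = 25 km.

25 km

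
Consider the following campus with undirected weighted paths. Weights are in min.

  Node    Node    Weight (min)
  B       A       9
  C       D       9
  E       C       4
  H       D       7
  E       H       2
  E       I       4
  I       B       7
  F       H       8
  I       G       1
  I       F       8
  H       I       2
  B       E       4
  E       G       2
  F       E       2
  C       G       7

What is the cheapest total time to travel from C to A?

17 min

Running Dijkstra from C:
C: 0
E: 4  (via C)
F: 6  (via E)
G: 6  (via E)
H: 6  (via E)
I: 7  (via G)
B: 8  (via E)
D: 9  (via C)
A: 17  (via B)
Shortest route: C → E → B → A = 17 min.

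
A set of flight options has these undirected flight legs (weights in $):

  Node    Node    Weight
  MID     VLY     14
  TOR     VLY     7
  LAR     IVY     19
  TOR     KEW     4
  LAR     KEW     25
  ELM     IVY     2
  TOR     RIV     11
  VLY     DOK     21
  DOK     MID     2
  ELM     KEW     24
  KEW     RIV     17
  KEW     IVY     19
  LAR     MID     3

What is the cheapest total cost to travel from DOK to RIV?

Running Dijkstra from DOK:
DOK: 0
MID: 2  (via DOK)
LAR: 5  (via MID)
VLY: 16  (via MID)
TOR: 23  (via VLY)
IVY: 24  (via LAR)
ELM: 26  (via IVY)
KEW: 27  (via TOR)
RIV: 34  (via TOR)
Shortest route: DOK → MID → VLY → TOR → RIV = $34.

$34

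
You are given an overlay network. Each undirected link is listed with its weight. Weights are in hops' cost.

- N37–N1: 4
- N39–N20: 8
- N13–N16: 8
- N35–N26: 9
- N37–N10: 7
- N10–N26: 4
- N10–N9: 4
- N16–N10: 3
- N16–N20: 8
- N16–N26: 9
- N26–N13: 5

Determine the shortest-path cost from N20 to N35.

24 hops' cost

Settle nodes by increasing distance from N20:
N20: 0
N16: 8  (via N20)
N39: 8  (via N20)
N10: 11  (via N16)
N9: 15  (via N10)
N26: 15  (via N10)
N13: 16  (via N16)
N37: 18  (via N10)
N1: 22  (via N37)
N35: 24  (via N26)
Shortest route: N20–N16–N10–N26–N35 = 24 hops' cost.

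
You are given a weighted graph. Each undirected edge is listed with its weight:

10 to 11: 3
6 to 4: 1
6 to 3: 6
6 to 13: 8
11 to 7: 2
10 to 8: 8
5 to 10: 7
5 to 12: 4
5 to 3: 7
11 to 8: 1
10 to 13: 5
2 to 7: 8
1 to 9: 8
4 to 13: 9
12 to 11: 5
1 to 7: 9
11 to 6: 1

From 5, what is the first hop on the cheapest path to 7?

12

Enumerating some paths:
5–3–6–11–7: 7+6+1+2 = 16
5–10–11–7: 7+3+2 = 12
5–12–11–7: 4+5+2 = 11
Cheapest is 5–12–11–7 at 11.
So from 5 the first move is to 12.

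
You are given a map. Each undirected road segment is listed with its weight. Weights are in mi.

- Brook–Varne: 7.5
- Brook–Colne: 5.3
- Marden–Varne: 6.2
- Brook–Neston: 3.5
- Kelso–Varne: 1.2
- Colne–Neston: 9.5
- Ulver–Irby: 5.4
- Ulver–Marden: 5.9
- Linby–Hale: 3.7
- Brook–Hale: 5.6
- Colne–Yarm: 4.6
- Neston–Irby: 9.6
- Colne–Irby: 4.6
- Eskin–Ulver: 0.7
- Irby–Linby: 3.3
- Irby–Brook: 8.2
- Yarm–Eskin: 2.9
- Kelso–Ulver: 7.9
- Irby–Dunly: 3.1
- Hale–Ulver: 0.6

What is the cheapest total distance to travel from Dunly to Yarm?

12.1 mi

Enumerating some paths:
Dunly → Irby → Colne → Yarm: 3.1+4.6+4.6 = 12.3
Dunly → Irby → Ulver → Eskin → Yarm: 3.1+5.4+0.7+2.9 = 12.1
Cheapest is Dunly → Irby → Ulver → Eskin → Yarm at 12.1 mi.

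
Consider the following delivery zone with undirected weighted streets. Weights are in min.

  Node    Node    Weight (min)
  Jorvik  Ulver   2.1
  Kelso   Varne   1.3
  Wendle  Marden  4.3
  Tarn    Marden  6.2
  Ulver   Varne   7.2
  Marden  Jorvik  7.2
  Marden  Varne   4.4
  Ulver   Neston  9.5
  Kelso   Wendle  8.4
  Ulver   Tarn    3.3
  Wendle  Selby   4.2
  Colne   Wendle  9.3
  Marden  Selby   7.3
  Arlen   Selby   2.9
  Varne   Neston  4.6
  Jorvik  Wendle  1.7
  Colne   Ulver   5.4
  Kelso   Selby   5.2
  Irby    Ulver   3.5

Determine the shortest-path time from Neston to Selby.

Settle nodes by increasing distance from Neston:
Neston: 0
Varne: 4.6  (via Neston)
Kelso: 5.9  (via Varne)
Marden: 9  (via Varne)
Ulver: 9.5  (via Neston)
Selby: 11.1  (via Kelso)
Shortest route: Neston → Varne → Kelso → Selby = 11.1 min.

11.1 min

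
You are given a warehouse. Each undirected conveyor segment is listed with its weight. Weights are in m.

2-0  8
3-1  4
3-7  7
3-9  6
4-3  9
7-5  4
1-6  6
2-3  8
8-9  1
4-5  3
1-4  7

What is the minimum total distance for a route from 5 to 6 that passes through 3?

21 m

Shortest 5→3: 5–7–3 = 11
Best 3 to 6: 3–1–6 costing 10
Total via 3: 11 + 10 = 21 m.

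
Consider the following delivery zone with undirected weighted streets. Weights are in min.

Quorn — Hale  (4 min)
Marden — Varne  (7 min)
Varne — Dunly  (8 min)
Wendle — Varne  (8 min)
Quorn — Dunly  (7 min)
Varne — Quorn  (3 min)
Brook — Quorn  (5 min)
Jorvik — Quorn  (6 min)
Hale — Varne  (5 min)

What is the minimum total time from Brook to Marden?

Compare a few routes:
Brook → Quorn → Hale → Varne → Marden: 5+4+5+7 = 21
Brook → Quorn → Varne → Marden: 5+3+7 = 15
Cheapest is Brook → Quorn → Varne → Marden at 15 min.

15 min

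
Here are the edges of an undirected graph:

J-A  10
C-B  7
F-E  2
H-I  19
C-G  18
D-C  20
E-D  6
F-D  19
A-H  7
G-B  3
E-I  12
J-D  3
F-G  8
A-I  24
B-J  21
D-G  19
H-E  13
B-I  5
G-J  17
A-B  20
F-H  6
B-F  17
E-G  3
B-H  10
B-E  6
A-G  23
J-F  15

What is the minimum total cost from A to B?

Enumerating some paths:
A - H - B: 7+10 = 17
A - B: 20 = 20
The minimum is 17 via A - H - B.

17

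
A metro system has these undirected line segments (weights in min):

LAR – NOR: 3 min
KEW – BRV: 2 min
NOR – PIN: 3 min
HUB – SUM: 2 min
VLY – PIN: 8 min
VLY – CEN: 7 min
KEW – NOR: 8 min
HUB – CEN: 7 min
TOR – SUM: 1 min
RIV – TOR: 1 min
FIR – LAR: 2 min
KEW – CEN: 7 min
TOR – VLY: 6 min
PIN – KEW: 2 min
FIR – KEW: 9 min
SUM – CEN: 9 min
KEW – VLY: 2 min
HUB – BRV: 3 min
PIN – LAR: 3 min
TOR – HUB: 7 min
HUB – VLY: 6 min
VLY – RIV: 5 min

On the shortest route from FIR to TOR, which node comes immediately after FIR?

LAR

Candidate routes:
FIR - LAR - PIN - KEW - VLY - TOR: 2+3+2+2+6 = 15
FIR - KEW - VLY - RIV - TOR: 9+2+5+1 = 17
FIR - KEW - VLY - TOR: 9+2+6 = 17
FIR - KEW - BRV - HUB - SUM - TOR: 9+2+3+2+1 = 17
Cheapest is FIR - LAR - PIN - KEW - VLY - TOR at 15 min.
So from FIR the first move is to LAR.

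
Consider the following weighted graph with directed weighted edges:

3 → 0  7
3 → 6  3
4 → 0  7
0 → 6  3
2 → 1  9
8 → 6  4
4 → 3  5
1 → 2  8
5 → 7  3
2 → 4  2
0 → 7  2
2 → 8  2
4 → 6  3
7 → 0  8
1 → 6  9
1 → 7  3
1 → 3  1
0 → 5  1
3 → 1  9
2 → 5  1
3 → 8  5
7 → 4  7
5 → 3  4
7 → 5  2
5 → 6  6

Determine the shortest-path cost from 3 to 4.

Compare a few routes:
3 → 0 → 5 → 7 → 4: 7+1+3+7 = 18
3 → 1 → 7 → 4: 9+3+7 = 19
3 → 0 → 7 → 4: 7+2+7 = 16
Cheapest is 3 → 0 → 7 → 4 at 16.

16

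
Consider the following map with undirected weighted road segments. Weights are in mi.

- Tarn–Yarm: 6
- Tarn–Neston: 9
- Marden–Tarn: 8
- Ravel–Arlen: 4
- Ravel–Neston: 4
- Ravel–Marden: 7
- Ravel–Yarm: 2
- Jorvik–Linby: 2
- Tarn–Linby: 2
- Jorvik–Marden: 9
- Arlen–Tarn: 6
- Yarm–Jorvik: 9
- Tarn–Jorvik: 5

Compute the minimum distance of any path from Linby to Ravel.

10 mi

Settle nodes by increasing distance from Linby:
Linby: 0
Tarn: 2  (via Linby)
Jorvik: 2  (via Linby)
Arlen: 8  (via Tarn)
Yarm: 8  (via Tarn)
Marden: 10  (via Tarn)
Ravel: 10  (via Yarm)
Shortest route: Linby–Tarn–Yarm–Ravel = 10 mi.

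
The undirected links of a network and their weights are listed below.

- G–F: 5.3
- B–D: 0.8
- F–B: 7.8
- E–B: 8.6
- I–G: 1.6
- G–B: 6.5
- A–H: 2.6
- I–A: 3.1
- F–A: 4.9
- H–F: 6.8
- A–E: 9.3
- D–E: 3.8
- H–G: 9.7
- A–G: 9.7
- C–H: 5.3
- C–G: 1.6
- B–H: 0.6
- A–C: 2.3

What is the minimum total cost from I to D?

Shortest distances from I:
I: 0
G: 1.6  (via I)
A: 3.1  (via I)
C: 3.2  (via G)
H: 5.7  (via A)
B: 6.3  (via H)
F: 6.9  (via G)
D: 7.1  (via B)
Shortest route: I–A–H–B–D = 7.1.

7.1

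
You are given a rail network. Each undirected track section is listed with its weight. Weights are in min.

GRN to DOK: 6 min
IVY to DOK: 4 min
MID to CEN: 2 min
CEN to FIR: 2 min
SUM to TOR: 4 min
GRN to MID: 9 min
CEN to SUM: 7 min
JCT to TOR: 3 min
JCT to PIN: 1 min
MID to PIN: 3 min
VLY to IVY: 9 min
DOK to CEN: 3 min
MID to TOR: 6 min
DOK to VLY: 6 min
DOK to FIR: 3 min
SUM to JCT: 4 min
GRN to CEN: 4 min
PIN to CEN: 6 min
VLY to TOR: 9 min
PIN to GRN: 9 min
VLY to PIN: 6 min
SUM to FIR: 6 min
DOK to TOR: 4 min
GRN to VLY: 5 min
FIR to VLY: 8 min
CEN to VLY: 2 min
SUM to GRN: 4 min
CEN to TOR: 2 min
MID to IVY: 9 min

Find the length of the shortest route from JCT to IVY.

Candidate routes:
JCT–TOR–DOK–IVY: 3+4+4 = 11
JCT–PIN–MID–IVY: 1+3+9 = 13
JCT–PIN–MID–CEN–DOK–IVY: 1+3+2+3+4 = 13
JCT–TOR–CEN–DOK–IVY: 3+2+3+4 = 12
The minimum is 11 min via JCT–TOR–DOK–IVY.

11 min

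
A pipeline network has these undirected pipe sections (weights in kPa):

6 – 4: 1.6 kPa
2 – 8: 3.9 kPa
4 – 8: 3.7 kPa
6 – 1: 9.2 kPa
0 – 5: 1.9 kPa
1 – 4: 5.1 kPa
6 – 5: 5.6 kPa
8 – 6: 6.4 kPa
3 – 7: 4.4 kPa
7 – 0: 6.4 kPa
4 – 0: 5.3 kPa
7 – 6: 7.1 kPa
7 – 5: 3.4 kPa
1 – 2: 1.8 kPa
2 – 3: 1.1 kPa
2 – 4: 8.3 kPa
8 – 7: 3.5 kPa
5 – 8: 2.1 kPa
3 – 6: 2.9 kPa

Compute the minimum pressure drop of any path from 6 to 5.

Candidate routes:
6–5: 5.6 = 5.6
6–4–8–5: 1.6+3.7+2.1 = 7.4
The minimum is 5.6 kPa via 6–5.

5.6 kPa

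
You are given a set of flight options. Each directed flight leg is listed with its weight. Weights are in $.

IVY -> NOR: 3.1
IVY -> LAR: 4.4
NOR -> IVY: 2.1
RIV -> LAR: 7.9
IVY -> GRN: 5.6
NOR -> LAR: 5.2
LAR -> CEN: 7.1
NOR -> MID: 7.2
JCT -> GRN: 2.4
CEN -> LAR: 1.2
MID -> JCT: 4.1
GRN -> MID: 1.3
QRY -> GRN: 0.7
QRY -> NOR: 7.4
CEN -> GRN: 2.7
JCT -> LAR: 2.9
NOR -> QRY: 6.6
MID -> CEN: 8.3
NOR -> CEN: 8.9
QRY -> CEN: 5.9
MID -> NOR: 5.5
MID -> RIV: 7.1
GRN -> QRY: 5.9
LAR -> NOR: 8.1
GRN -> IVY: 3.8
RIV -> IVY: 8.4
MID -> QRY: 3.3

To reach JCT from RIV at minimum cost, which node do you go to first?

Enumerating some paths:
RIV → IVY → NOR → MID → JCT: 8.4+3.1+7.2+4.1 = 22.8
RIV → IVY → GRN → MID → JCT: 8.4+5.6+1.3+4.1 = 19.4
Cheapest is RIV → IVY → GRN → MID → JCT at $19.4.
So from RIV the first move is to IVY.

IVY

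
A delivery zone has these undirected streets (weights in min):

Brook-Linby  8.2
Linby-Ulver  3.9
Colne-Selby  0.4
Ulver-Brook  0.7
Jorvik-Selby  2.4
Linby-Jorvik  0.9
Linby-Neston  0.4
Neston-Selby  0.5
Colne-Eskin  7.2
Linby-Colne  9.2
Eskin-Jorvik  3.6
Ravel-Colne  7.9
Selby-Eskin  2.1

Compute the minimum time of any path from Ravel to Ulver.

13.1 min

Enumerating some paths:
Ravel → Colne → Selby → Jorvik → Linby → Ulver: 7.9+0.4+2.4+0.9+3.9 = 15.5
Ravel → Colne → Selby → Neston → Linby → Brook → Ulver: 7.9+0.4+0.5+0.4+8.2+0.7 = 18.1
Ravel → Colne → Selby → Neston → Linby → Ulver: 7.9+0.4+0.5+0.4+3.9 = 13.1
The minimum is 13.1 min via Ravel → Colne → Selby → Neston → Linby → Ulver.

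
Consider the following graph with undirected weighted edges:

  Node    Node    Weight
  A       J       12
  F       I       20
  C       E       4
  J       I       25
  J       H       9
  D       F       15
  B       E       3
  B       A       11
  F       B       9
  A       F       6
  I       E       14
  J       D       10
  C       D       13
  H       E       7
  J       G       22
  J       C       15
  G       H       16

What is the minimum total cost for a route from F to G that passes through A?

40

Shortest F→A: F–A = 6
Best A to G: A–J–G costing 34
Total via A: 6 + 34 = 40.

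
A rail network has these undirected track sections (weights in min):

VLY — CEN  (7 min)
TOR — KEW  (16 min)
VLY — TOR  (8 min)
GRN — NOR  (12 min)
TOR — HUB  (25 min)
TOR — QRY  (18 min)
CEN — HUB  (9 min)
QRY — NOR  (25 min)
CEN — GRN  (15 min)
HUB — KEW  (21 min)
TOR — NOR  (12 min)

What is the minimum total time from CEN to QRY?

Compare a few routes:
CEN → VLY → TOR → QRY: 7+8+18 = 33
CEN → VLY → TOR → NOR → QRY: 7+8+12+25 = 52
CEN → GRN → NOR → QRY: 15+12+25 = 52
The minimum is 33 min via CEN → VLY → TOR → QRY.

33 min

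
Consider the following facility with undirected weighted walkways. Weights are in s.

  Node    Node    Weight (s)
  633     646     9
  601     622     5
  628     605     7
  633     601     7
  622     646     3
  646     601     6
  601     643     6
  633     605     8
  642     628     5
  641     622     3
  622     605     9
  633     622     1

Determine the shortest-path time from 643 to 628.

Compare a few routes:
643–601–633–605–628: 6+7+8+7 = 28
643–601–633–622–605–628: 6+7+1+9+7 = 30
643–601–622–605–628: 6+5+9+7 = 27
Cheapest is 643–601–622–605–628 at 27 s.

27 s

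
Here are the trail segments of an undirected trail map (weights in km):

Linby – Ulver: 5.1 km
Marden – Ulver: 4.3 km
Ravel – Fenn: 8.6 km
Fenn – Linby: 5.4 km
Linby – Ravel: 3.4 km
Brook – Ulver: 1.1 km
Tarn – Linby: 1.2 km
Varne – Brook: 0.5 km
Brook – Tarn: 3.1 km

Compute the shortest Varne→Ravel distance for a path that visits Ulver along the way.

Shortest Varne→Ulver: Varne–Brook–Ulver = 1.6
Shortest Ulver→Ravel: Ulver–Linby–Ravel = 8.5
Total via Ulver: 1.6 + 8.5 = 10.1 km.

10.1 km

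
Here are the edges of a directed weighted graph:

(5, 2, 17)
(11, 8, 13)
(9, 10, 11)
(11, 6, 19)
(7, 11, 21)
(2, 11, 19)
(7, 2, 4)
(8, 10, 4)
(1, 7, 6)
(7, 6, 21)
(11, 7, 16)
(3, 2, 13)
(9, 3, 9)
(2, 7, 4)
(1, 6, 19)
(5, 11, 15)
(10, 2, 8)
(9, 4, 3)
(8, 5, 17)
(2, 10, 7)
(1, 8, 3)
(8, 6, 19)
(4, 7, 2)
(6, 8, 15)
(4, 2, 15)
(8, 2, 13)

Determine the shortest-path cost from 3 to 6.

Running Dijkstra from 3:
3: 0
2: 13  (via 3)
7: 17  (via 2)
10: 20  (via 2)
11: 32  (via 2)
6: 38  (via 7)
Shortest route: 3–2–7–6 = 38.

38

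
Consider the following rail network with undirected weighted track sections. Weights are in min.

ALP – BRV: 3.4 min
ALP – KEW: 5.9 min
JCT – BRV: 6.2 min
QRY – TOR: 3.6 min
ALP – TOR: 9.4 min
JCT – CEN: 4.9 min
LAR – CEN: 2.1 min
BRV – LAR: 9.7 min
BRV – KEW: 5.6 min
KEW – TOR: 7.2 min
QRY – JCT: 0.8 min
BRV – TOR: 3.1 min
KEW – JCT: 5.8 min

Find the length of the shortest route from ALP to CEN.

14.5 min

Compare a few routes:
ALP → KEW → JCT → CEN: 5.9+5.8+4.9 = 16.6
ALP → BRV → TOR → QRY → JCT → CEN: 3.4+3.1+3.6+0.8+4.9 = 15.8
ALP → BRV → JCT → CEN: 3.4+6.2+4.9 = 14.5
ALP → BRV → LAR → CEN: 3.4+9.7+2.1 = 15.2
The minimum is 14.5 min via ALP → BRV → JCT → CEN.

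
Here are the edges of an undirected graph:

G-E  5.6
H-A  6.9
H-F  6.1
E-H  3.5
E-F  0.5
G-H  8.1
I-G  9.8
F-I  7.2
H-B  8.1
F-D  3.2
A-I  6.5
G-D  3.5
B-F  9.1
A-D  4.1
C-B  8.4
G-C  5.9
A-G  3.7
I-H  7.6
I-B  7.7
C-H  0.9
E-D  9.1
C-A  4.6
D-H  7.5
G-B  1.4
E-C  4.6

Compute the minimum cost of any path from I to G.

9.1

Settle nodes by increasing distance from I:
I: 0
A: 6.5  (via I)
F: 7.2  (via I)
H: 7.6  (via I)
B: 7.7  (via I)
E: 7.7  (via F)
C: 8.5  (via H)
G: 9.1  (via B)
Shortest route: I–B–G = 9.1.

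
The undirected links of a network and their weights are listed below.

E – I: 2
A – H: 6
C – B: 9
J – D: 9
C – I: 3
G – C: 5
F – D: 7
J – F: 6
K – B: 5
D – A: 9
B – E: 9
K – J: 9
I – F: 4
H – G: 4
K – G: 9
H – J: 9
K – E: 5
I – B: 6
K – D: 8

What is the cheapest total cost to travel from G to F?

Settle nodes by increasing distance from G:
G: 0
H: 4  (via G)
C: 5  (via G)
I: 8  (via C)
K: 9  (via G)
A: 10  (via H)
E: 10  (via I)
F: 12  (via I)
Shortest route: G → C → I → F = 12.

12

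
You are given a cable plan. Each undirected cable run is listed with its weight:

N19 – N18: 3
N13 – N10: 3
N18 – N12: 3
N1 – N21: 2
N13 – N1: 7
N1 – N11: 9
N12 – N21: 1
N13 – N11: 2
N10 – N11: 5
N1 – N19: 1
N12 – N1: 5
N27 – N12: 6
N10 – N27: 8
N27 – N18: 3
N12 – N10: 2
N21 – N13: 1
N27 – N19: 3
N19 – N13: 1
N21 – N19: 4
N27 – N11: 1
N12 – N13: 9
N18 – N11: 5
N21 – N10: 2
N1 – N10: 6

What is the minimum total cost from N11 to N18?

4

Compare a few routes:
N11–N27–N18: 1+3 = 4
N11–N13–N19–N18: 2+1+3 = 6
N11–N18: 5 = 5
Cheapest is N11–N27–N18 at 4.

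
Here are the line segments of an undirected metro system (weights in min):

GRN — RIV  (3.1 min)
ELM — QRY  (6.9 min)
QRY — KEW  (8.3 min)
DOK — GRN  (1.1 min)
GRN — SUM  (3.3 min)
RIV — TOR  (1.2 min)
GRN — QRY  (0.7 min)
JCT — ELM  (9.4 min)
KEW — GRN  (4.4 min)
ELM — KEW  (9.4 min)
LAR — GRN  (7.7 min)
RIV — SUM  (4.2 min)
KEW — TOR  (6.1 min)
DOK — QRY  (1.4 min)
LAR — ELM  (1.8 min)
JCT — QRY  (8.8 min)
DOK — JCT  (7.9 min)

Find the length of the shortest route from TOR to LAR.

12 min

Shortest distances from TOR:
TOR: 0
RIV: 1.2  (via TOR)
GRN: 4.3  (via RIV)
QRY: 5  (via GRN)
DOK: 5.4  (via GRN)
SUM: 5.4  (via RIV)
KEW: 6.1  (via TOR)
ELM: 11.9  (via QRY)
LAR: 12  (via GRN)
Shortest route: TOR–RIV–GRN–LAR = 12 min.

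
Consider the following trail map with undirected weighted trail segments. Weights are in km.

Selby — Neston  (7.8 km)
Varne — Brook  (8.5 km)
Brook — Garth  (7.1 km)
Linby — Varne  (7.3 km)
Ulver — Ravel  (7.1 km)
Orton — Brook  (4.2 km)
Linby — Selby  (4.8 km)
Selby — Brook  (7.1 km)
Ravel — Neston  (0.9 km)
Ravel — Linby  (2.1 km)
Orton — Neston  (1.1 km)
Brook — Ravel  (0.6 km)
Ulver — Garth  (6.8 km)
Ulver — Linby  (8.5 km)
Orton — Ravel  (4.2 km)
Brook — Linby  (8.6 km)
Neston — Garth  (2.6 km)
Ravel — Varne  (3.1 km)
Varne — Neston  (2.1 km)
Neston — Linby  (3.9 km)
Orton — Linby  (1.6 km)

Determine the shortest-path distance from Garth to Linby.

Enumerating some paths:
Garth - Neston - Ravel - Linby: 2.6+0.9+2.1 = 5.6
Garth - Neston - Orton - Linby: 2.6+1.1+1.6 = 5.3
Garth - Neston - Linby: 2.6+3.9 = 6.5
Cheapest is Garth - Neston - Orton - Linby at 5.3 km.

5.3 km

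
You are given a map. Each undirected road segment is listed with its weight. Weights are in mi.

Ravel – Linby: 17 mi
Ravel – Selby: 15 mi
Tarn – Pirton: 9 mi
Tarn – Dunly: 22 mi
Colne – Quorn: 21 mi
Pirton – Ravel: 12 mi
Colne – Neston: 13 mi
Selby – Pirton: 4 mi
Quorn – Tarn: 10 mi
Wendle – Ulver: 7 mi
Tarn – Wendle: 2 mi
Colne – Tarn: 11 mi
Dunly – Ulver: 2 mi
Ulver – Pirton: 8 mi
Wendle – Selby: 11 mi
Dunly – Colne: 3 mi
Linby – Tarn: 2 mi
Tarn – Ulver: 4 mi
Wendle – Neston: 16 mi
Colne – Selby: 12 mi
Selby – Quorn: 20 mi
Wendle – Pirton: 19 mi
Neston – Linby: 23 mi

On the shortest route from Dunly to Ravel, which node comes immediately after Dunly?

Enumerating some paths:
Dunly → Ulver → Tarn → Linby → Ravel: 2+4+2+17 = 25
Dunly → Ulver → Tarn → Pirton → Ravel: 2+4+9+12 = 27
Dunly → Ulver → Pirton → Ravel: 2+8+12 = 22
Cheapest is Dunly → Ulver → Pirton → Ravel at 22 mi.
So from Dunly the first move is to Ulver.

Ulver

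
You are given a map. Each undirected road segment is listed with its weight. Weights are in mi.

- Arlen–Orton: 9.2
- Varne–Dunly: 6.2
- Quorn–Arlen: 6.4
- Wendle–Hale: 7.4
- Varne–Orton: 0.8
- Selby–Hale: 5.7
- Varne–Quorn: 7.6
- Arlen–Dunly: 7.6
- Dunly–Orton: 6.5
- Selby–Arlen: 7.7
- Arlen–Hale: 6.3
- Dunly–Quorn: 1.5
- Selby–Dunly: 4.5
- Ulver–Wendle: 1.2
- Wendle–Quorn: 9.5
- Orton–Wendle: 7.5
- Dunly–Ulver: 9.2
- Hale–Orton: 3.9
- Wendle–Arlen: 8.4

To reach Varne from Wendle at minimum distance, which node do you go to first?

Orton

Enumerating some paths:
Wendle–Orton–Varne: 7.5+0.8 = 8.3
Wendle–Quorn–Varne: 9.5+7.6 = 17.1
Wendle–Ulver–Dunly–Varne: 1.2+9.2+6.2 = 16.6
Wendle–Hale–Orton–Varne: 7.4+3.9+0.8 = 12.1
Cheapest is Wendle–Orton–Varne at 8.3 mi.
So from Wendle the first move is to Orton.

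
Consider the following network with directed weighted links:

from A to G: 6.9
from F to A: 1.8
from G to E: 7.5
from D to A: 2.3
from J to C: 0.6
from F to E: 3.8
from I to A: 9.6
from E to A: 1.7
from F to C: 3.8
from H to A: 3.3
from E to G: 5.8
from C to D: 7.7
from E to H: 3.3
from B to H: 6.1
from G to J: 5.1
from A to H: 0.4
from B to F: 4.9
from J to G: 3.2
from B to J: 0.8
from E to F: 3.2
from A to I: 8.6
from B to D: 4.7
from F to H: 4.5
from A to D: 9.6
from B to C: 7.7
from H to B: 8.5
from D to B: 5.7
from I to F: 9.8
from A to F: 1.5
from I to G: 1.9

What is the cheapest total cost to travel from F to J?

Compare a few routes:
F–A–H–B–J: 1.8+0.4+8.5+0.8 = 11.5
F–H–B–J: 4.5+8.5+0.8 = 13.8
F–A–G–J: 1.8+6.9+5.1 = 13.8
The minimum is 11.5 via F–A–H–B–J.

11.5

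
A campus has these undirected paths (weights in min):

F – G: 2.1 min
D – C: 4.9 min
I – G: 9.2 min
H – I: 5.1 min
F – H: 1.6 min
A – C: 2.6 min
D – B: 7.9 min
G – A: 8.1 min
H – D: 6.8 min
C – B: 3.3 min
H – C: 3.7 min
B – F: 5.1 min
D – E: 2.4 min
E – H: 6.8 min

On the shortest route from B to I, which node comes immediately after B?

F

Enumerating some paths:
B → F → H → I: 5.1+1.6+5.1 = 11.8
B → C → H → I: 3.3+3.7+5.1 = 12.1
The minimum is 11.8 min via B → F → H → I.
So from B the first move is to F.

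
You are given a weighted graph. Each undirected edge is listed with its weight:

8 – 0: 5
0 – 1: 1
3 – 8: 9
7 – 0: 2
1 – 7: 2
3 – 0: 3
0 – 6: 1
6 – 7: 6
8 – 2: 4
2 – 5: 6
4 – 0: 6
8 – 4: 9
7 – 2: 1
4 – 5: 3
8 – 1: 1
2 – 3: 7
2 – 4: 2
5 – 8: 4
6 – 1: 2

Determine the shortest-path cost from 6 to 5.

Enumerating some paths:
6–0–7–2–4–5: 1+2+1+2+3 = 9
6–1–8–5: 2+1+4 = 7
The minimum is 7 via 6–1–8–5.

7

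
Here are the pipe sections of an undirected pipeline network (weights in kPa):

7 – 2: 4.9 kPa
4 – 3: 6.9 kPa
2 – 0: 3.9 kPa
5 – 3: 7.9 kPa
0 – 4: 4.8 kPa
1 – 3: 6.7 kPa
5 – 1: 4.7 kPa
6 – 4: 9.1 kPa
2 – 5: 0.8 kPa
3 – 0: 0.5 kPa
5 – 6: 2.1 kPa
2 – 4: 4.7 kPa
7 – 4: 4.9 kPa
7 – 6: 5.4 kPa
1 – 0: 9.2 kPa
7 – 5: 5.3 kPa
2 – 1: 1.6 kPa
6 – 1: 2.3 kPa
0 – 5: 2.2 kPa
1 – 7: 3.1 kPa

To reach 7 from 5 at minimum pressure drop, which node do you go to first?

Compare a few routes:
5 - 7: 5.3 = 5.3
5 - 2 - 1 - 7: 0.8+1.6+3.1 = 5.5
5 - 2 - 7: 0.8+4.9 = 5.7
Cheapest is 5 - 7 at 5.3 kPa.
So from 5 the first move is to 7.

7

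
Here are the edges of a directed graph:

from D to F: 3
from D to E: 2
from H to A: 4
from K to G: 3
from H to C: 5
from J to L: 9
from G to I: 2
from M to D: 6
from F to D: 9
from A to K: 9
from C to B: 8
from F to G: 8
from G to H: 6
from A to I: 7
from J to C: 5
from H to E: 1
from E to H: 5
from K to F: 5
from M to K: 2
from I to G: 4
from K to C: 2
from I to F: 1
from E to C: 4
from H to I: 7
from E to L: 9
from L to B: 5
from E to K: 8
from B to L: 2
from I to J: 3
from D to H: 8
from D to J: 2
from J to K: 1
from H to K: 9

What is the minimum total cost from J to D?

15

Enumerating some paths:
J - K - F - D: 1+5+9 = 15
J - K - G - H - I - F - D: 1+3+6+7+1+9 = 27
J - K - G - I - F - D: 1+3+2+1+9 = 16
J - K - G - H - A - I - F - D: 1+3+6+4+7+1+9 = 31
The minimum is 15 via J - K - F - D.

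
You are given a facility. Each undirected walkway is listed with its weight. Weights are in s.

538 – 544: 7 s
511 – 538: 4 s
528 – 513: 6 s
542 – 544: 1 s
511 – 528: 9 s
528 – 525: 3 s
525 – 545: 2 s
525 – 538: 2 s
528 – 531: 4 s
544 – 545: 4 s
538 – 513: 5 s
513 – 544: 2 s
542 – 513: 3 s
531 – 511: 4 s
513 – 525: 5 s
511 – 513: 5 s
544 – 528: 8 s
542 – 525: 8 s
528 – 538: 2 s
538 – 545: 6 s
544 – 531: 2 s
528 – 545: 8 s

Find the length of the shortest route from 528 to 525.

Settle nodes by increasing distance from 528:
528: 0
538: 2  (via 528)
525: 3  (via 528)
Shortest route: 528 → 525 = 3 s.

3 s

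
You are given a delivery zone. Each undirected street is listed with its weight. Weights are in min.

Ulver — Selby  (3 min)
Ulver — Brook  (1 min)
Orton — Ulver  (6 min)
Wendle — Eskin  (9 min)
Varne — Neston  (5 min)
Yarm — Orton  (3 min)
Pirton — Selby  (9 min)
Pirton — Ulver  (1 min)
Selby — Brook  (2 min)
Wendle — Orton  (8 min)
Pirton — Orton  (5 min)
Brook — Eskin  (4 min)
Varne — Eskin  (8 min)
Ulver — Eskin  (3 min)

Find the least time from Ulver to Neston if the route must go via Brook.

Best Ulver to Brook: Ulver–Brook costing 1
Shortest Brook→Neston: Brook–Eskin–Varne–Neston = 17
Total via Brook: 1 + 17 = 18 min.

18 min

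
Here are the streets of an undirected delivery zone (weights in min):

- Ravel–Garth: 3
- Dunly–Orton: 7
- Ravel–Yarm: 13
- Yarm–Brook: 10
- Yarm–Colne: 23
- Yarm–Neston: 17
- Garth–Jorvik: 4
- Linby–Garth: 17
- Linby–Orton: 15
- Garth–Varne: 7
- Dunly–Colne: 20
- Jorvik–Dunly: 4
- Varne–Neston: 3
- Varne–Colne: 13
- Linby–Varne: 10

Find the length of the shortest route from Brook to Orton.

Enumerating some paths:
Brook → Yarm → Neston → Varne → Garth → Jorvik → Dunly → Orton: 10+17+3+7+4+4+7 = 52
Brook → Yarm → Neston → Varne → Linby → Orton: 10+17+3+10+15 = 55
Brook → Yarm → Ravel → Garth → Jorvik → Dunly → Orton: 10+13+3+4+4+7 = 41
The minimum is 41 min via Brook → Yarm → Ravel → Garth → Jorvik → Dunly → Orton.

41 min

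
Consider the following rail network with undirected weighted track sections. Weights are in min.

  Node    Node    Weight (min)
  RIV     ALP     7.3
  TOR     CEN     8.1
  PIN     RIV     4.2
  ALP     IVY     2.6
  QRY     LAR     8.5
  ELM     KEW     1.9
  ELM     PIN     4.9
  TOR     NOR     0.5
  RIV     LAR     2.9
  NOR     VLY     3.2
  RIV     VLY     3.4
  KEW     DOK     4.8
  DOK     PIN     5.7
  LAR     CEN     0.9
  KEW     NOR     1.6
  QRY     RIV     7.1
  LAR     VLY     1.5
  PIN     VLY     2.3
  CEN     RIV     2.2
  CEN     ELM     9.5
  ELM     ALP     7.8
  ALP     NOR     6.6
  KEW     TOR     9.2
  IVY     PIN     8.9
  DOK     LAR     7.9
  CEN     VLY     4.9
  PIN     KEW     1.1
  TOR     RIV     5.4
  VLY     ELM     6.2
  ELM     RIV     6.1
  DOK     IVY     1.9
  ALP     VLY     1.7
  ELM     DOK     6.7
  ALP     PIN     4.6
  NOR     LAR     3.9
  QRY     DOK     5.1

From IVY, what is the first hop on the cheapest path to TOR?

Enumerating some paths:
IVY - ALP - VLY - NOR - TOR: 2.6+1.7+3.2+0.5 = 8
IVY - DOK - KEW - NOR - TOR: 1.9+4.8+1.6+0.5 = 8.8
The minimum is 8 min via IVY - ALP - VLY - NOR - TOR.
So from IVY the first move is to ALP.

ALP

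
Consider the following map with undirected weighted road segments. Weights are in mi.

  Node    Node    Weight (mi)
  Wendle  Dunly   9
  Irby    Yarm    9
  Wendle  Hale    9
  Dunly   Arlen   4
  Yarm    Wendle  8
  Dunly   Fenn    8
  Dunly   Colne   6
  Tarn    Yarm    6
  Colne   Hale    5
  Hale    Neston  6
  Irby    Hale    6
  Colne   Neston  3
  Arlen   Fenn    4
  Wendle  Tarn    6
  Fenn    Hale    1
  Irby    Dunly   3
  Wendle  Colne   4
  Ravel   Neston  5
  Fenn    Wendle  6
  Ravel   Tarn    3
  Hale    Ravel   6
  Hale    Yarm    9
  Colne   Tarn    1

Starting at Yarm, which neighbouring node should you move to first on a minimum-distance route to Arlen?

Enumerating some paths:
Yarm → Irby → Dunly → Arlen: 9+3+4 = 16
Yarm → Hale → Fenn → Arlen: 9+1+4 = 14
Yarm → Tarn → Colne → Dunly → Arlen: 6+1+6+4 = 17
The minimum is 14 mi via Yarm → Hale → Fenn → Arlen.
So from Yarm the first move is to Hale.

Hale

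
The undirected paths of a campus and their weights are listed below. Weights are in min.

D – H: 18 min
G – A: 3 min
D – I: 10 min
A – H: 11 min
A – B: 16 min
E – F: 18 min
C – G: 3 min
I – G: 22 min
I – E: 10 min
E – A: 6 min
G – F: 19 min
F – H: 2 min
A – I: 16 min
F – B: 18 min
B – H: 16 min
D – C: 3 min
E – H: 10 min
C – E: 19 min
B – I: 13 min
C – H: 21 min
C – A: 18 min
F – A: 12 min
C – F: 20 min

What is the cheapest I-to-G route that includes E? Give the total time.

Shortest I→E: I → E = 10
Shortest E→G: E → A → G = 9
Total via E: 10 + 9 = 19 min.

19 min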